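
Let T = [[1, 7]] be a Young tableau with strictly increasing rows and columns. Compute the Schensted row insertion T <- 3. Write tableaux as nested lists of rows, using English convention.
In row 1, 3 replaces 7 (the leftmost entry greater than 3); 7 is bumped to row 2. 7 starts a new row 2. The new tableau is [[1, 3], [7]].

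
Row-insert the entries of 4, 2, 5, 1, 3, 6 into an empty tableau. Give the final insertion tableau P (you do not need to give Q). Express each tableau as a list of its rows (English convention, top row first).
Insert 4: appended to row 1. P = [[4]].
Insert 2: 2 bumps 4 from row 1; 4 starts row 2. P = [[2], [4]].
Insert 5: appended to row 1. P = [[2, 5], [4]].
Insert 1: 1 bumps 2 from row 1; 2 bumps 4 from row 2; 4 starts row 3. P = [[1, 5], [2], [4]].
Insert 3: 3 bumps 5 from row 1; 5 appends to row 2. P = [[1, 3], [2, 5], [4]].
Insert 6: appended to row 1. P = [[1, 3, 6], [2, 5], [4]].

So P = [[1, 3, 6], [2, 5], [4]].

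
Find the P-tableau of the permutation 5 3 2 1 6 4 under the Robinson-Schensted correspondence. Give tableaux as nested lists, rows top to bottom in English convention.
P = [[1, 4], [2, 6], [3], [5]]

After inserting 5: P = [[5]].
After inserting 3: P = [[3], [5]].
After inserting 2: P = [[2], [3], [5]].
After inserting 1: P = [[1], [2], [3], [5]].
After inserting 6: P = [[1, 6], [2], [3], [5]].
After inserting 4: P = [[1, 4], [2, 6], [3], [5]].

So P = [[1, 4], [2, 6], [3], [5]].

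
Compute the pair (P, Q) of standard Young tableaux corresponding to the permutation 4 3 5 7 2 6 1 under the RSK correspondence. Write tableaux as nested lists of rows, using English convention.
P = [[1, 5, 6], [2, 7], [3], [4]], Q = [[1, 3, 4], [2, 6], [5], [7]]

Insert each entry of the permutation into P by Schensted row insertion, recording in Q the position of each new cell.

Insert 4: appended to row 1. P = [[4]].
Insert 3: 3 bumps 4 from row 1; 4 starts row 2. P = [[3], [4]].
Insert 5: appended to row 1. P = [[3, 5], [4]].
Insert 7: appended to row 1. P = [[3, 5, 7], [4]].
Insert 2: 2 bumps 3 from row 1; 3 bumps 4 from row 2; 4 starts row 3. P = [[2, 5, 7], [3], [4]].
Insert 6: 6 bumps 7 from row 1; 7 appends to row 2. P = [[2, 5, 6], [3, 7], [4]].
Insert 1: 1 bumps 2 from row 1; 2 bumps 3 from row 2; 3 bumps 4 from row 3; 4 starts row 4. P = [[1, 5, 6], [2, 7], [3], [4]].

So P = [[1, 5, 6], [2, 7], [3], [4]], Q = [[1, 3, 4], [2, 6], [5], [7]].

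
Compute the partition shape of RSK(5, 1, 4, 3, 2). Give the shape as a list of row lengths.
[2, 1, 1, 1]

Row-insert each entry into an empty tableau.

After inserting 5: P = [[5]].
After inserting 1: P = [[1], [5]].
After inserting 4: P = [[1, 4], [5]].
After inserting 3: P = [[1, 3], [4], [5]].
After inserting 2: P = [[1, 2], [3], [4], [5]].

The final insertion tableau P = [[1, 2], [3], [4], [5]] has shape [2, 1, 1, 1].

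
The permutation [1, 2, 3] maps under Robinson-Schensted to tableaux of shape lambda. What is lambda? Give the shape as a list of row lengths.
[3]

RSK row insertion gives P = [[1, 2, 3]], which has shape [3].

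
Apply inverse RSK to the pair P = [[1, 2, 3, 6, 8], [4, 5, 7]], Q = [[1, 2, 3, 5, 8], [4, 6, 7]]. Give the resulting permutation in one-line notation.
1 4 5 2 7 3 6 8

Reverse the RSK construction: for i from n down to 1, find the cell of Q containing i, remove the entry at that cell from P, and reverse-bump it up through P; the value ejected from row 1 is w(i).

Step i=8: Q has 8 at row 1, column 5; remove that cell from P, ejecting 8. So w(8) = 8. P is now [[1, 2, 3, 6], [4, 5, 7]].
Step i=7: Q has 7 at row 2, column 3; remove 7 from row 2 of P and reverse-bump: 7 enters row 1 and ejects 6. So w(7) = 6. P is now [[1, 2, 3, 7], [4, 5]].
Step i=6: Q has 6 at row 2, column 2; remove 5 from row 2 of P and reverse-bump: 5 enters row 1 and ejects 3. So w(6) = 3. P is now [[1, 2, 5, 7], [4]].
Step i=5: Q has 5 at row 1, column 4; remove that cell from P, ejecting 7. So w(5) = 7. P is now [[1, 2, 5], [4]].
Step i=4: Q has 4 at row 2, column 1; remove 4 from row 2 of P and reverse-bump: 4 enters row 1 and ejects 2. So w(4) = 2. P is now [[1, 4, 5]].
Step i=3: Q has 3 at row 1, column 3; remove that cell from P, ejecting 5. So w(3) = 5. P is now [[1, 4]].
Step i=2: Q has 2 at row 1, column 2; remove that cell from P, ejecting 4. So w(2) = 4. P is now [[1]].
Step i=1: Q has 1 at row 1, column 1; remove that cell from P, ejecting 1. So w(1) = 1. P is now [].

So w = 1 4 5 2 7 3 6 8.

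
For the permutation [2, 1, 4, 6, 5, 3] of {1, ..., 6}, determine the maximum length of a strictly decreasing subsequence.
3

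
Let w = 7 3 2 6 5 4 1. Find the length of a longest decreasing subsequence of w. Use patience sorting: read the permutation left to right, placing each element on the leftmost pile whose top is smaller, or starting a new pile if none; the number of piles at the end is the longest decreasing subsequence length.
5

7: new pile. tops = [7]
3: new pile. tops = [7, 3]
2: new pile. tops = [7, 3, 2]
6: onto pile 2 (replacing 3). tops = [7, 6, 2]
5: onto pile 3 (replacing 2). tops = [7, 6, 5]
4: new pile. tops = [7, 6, 5, 4]
1: new pile. tops = [7, 6, 5, 4, 1]

5 piles, so the longest decreasing subsequence has length 5.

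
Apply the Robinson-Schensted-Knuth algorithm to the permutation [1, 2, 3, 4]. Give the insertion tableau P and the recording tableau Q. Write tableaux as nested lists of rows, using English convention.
P = [[1, 2, 3, 4]], Q = [[1, 2, 3, 4]]

Insert each entry of the permutation into P by Schensted row insertion, recording in Q the position of each new cell.

Insert 1: appended to row 1. P = [[1]], Q = [[1]].
Insert 2: appended to row 1. P = [[1, 2]], Q = [[1, 2]].
Insert 3: appended to row 1. P = [[1, 2, 3]], Q = [[1, 2, 3]].
Insert 4: appended to row 1. P = [[1, 2, 3, 4]], Q = [[1, 2, 3, 4]].

So P = [[1, 2, 3, 4]], Q = [[1, 2, 3, 4]].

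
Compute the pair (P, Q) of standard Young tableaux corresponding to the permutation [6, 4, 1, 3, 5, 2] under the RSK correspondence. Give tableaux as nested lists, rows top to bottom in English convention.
Insert each entry of the permutation into P by Schensted row insertion, recording in Q the position of each new cell.

Insert 6: appended to row 1. P = [[6]].
Insert 4: 4 bumps 6 from row 1; 6 starts row 2. P = [[4], [6]].
Insert 1: 1 bumps 4 from row 1; 4 bumps 6 from row 2; 6 starts row 3. P = [[1], [4], [6]].
Insert 3: appended to row 1. P = [[1, 3], [4], [6]].
Insert 5: appended to row 1. P = [[1, 3, 5], [4], [6]].
Insert 2: 2 bumps 3 from row 1; 3 bumps 4 from row 2; 4 bumps 6 from row 3; 6 starts row 4. P = [[1, 2, 5], [3], [4], [6]].

So P = [[1, 2, 5], [3], [4], [6]], Q = [[1, 4, 5], [2], [3], [6]].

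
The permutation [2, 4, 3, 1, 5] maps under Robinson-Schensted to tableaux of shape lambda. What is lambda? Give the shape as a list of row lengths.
RSK row insertion gives P = [[1, 3, 5], [2], [4]], which has shape [3, 1, 1].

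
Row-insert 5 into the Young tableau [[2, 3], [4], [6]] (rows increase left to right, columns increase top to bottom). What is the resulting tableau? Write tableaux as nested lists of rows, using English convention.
5 is larger than every entry of row 1, so it is appended to row 1. The new tableau is [[2, 3, 5], [4], [6]].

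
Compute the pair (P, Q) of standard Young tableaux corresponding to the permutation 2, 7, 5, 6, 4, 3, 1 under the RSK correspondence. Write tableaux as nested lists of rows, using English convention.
Insert each entry of the permutation into P by Schensted row insertion, recording in Q the position of each new cell.

Insert 2: appended to row 1. P = [[2]].
Insert 7: appended to row 1. P = [[2, 7]].
Insert 5: 5 bumps 7 from row 1; 7 starts row 2. P = [[2, 5], [7]].
Insert 6: appended to row 1. P = [[2, 5, 6], [7]].
Insert 4: 4 bumps 5 from row 1; 5 bumps 7 from row 2; 7 starts row 3. P = [[2, 4, 6], [5], [7]].
Insert 3: 3 bumps 4 from row 1; 4 bumps 5 from row 2; 5 bumps 7 from row 3; 7 starts row 4. P = [[2, 3, 6], [4], [5], [7]].
Insert 1: 1 bumps 2 from row 1; 2 bumps 4 from row 2; 4 bumps 5 from row 3; 5 bumps 7 from row 4; 7 starts row 5. P = [[1, 3, 6], [2], [4], [5], [7]].

So P = [[1, 3, 6], [2], [4], [5], [7]], Q = [[1, 2, 4], [3], [5], [6], [7]].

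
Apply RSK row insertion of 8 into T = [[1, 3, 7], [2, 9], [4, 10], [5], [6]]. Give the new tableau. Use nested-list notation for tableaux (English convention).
[[1, 3, 7, 8], [2, 9], [4, 10], [5], [6]]

8 is larger than every entry of row 1, so it is appended to row 1. The new tableau is [[1, 3, 7, 8], [2, 9], [4, 10], [5], [6]].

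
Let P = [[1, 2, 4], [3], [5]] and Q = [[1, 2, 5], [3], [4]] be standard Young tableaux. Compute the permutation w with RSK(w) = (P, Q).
Reverse the RSK construction: for i from n down to 1, find the cell of Q containing i, remove the entry at that cell from P, and reverse-bump it up through P; the value ejected from row 1 is w(i).

Step i=5: Q has 5 at row 1, column 3; remove that cell from P, ejecting 4. So w(5) = 4. P is now [[1, 2], [3], [5]].
Step i=4: Q has 4 at row 3, column 1; remove 5 from row 3 of P and reverse-bump: 5 enters row 2 and ejects 3; 3 enters row 1 and ejects 2. So w(4) = 2. P is now [[1, 3], [5]].
Step i=3: Q has 3 at row 2, column 1; remove 5 from row 2 of P and reverse-bump: 5 enters row 1 and ejects 3. So w(3) = 3. P is now [[1, 5]].
Step i=2: Q has 2 at row 1, column 2; remove that cell from P, ejecting 5. So w(2) = 5. P is now [[1]].
Step i=1: Q has 1 at row 1, column 1; remove that cell from P, ejecting 1. So w(1) = 1. P is now [].

So w = 1 5 3 2 4.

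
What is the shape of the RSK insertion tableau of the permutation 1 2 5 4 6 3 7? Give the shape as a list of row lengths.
[5, 1, 1]

Row-insert each entry into an empty tableau.

After inserting 1: P = [[1]].
After inserting 2: P = [[1, 2]].
After inserting 5: P = [[1, 2, 5]].
After inserting 4: P = [[1, 2, 4], [5]].
After inserting 6: P = [[1, 2, 4, 6], [5]].
After inserting 3: P = [[1, 2, 3, 6], [4], [5]].
After inserting 7: P = [[1, 2, 3, 6, 7], [4], [5]].

The final insertion tableau P = [[1, 2, 3, 6, 7], [4], [5]] has shape [5, 1, 1].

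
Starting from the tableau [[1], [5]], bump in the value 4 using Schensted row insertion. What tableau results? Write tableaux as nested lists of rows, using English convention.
4 is larger than every entry of row 1, so it is appended to row 1. The new tableau is [[1, 4], [5]].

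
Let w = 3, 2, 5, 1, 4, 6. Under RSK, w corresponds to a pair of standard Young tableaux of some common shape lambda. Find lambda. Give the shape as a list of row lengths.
[3, 2, 1]

Row-insert each entry into an empty tableau.

After inserting 3: P = [[3]].
After inserting 2: P = [[2], [3]].
After inserting 5: P = [[2, 5], [3]].
After inserting 1: P = [[1, 5], [2], [3]].
After inserting 4: P = [[1, 4], [2, 5], [3]].
After inserting 6: P = [[1, 4, 6], [2, 5], [3]].

The final insertion tableau P = [[1, 4, 6], [2, 5], [3]] has shape [3, 2, 1].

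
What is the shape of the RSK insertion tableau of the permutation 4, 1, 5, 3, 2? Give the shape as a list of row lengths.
[2, 2, 1]

Row-insert each entry into an empty tableau.

After inserting 4: P = [[4]].
After inserting 1: P = [[1], [4]].
After inserting 5: P = [[1, 5], [4]].
After inserting 3: P = [[1, 3], [4, 5]].
After inserting 2: P = [[1, 2], [3, 5], [4]].

The final insertion tableau P = [[1, 2], [3, 5], [4]] has shape [2, 2, 1].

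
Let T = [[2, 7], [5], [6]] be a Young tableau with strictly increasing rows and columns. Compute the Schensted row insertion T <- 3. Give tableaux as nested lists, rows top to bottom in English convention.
[[2, 3], [5, 7], [6]]

In row 1, 3 replaces 7 (the leftmost entry greater than 3); 7 is bumped to row 2. 7 is appended to row 2. The new tableau is [[2, 3], [5, 7], [6]].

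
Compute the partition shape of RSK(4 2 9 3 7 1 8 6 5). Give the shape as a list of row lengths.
Row-insert each entry into an empty tableau.

After inserting 4: P = [[4]].
After inserting 2: P = [[2], [4]].
After inserting 9: P = [[2, 9], [4]].
After inserting 3: P = [[2, 3], [4, 9]].
After inserting 7: P = [[2, 3, 7], [4, 9]].
After inserting 1: P = [[1, 3, 7], [2, 9], [4]].
After inserting 8: P = [[1, 3, 7, 8], [2, 9], [4]].
After inserting 6: P = [[1, 3, 6, 8], [2, 7], [4, 9]].
After inserting 5: P = [[1, 3, 5, 8], [2, 6], [4, 7], [9]].

The final insertion tableau P = [[1, 3, 5, 8], [2, 6], [4, 7], [9]] has shape [4, 2, 2, 1].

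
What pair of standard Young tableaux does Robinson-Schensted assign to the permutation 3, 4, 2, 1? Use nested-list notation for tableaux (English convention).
Insert each entry of the permutation into P by Schensted row insertion, recording in Q the position of each new cell.

Insert 3: appended to row 1. P = [[3]].
Insert 4: appended to row 1. P = [[3, 4]].
Insert 2: 2 bumps 3 from row 1; 3 starts row 2. P = [[2, 4], [3]].
Insert 1: 1 bumps 2 from row 1; 2 bumps 3 from row 2; 3 starts row 3. P = [[1, 4], [2], [3]].

So P = [[1, 4], [2], [3]], Q = [[1, 2], [3], [4]].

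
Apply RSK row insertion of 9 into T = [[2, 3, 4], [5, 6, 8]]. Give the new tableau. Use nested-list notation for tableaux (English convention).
9 is larger than every entry of row 1, so it is appended to row 1. The new tableau is [[2, 3, 4, 9], [5, 6, 8]].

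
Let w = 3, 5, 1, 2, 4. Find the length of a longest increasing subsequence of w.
3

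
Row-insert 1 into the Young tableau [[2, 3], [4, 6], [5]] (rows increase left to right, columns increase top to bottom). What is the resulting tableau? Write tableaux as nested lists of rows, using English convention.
[[1, 3], [2, 6], [4], [5]]

In row 1, 1 replaces 2 (the leftmost entry greater than 1); 2 is bumped to row 2. In row 2, 2 replaces 4 (the leftmost entry greater than 2); 4 is bumped to row 3. In row 3, 4 replaces 5 (the leftmost entry greater than 4); 5 is bumped to row 4. 5 starts a new row 4. The new tableau is [[1, 3], [2, 6], [4], [5]].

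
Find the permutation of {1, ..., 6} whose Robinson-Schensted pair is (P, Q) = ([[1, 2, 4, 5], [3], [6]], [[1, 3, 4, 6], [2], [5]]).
Reverse RSK: for i = n, n-1, ..., 1, locate i in Q, remove the corresponding corner cell from P, and reverse-bump its entry up through P; the value ejected from row 1 is w(i).

So w = 6 1 3 4 2 5.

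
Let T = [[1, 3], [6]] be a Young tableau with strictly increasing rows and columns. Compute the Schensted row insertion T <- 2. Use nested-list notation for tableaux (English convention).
[[1, 2], [3], [6]]

In row 1, 2 replaces 3 (the leftmost entry greater than 2); 3 is bumped to row 2. In row 2, 3 replaces 6 (the leftmost entry greater than 3); 6 is bumped to row 3. 6 starts a new row 3. The new tableau is [[1, 2], [3], [6]].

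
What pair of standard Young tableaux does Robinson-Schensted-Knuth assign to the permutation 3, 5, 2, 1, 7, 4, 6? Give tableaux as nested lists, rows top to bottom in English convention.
P = [[1, 4, 6], [2, 5, 7], [3]], Q = [[1, 2, 5], [3, 6, 7], [4]]

Insert each entry of the permutation into P by Schensted row insertion, recording in Q the position of each new cell.

Insert 3: appended to row 1. P = [[3]].
Insert 5: appended to row 1. P = [[3, 5]].
Insert 2: 2 bumps 3 from row 1; 3 starts row 2. P = [[2, 5], [3]].
Insert 1: 1 bumps 2 from row 1; 2 bumps 3 from row 2; 3 starts row 3. P = [[1, 5], [2], [3]].
Insert 7: appended to row 1. P = [[1, 5, 7], [2], [3]].
Insert 4: 4 bumps 5 from row 1; 5 appends to row 2. P = [[1, 4, 7], [2, 5], [3]].
Insert 6: 6 bumps 7 from row 1; 7 appends to row 2. P = [[1, 4, 6], [2, 5, 7], [3]].

So P = [[1, 4, 6], [2, 5, 7], [3]], Q = [[1, 2, 5], [3, 6, 7], [4]].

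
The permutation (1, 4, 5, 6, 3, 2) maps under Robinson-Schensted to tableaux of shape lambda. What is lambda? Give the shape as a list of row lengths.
Row-insert each entry into an empty tableau.

After inserting 1: P = [[1]].
After inserting 4: P = [[1, 4]].
After inserting 5: P = [[1, 4, 5]].
After inserting 6: P = [[1, 4, 5, 6]].
After inserting 3: P = [[1, 3, 5, 6], [4]].
After inserting 2: P = [[1, 2, 5, 6], [3], [4]].

The final insertion tableau P = [[1, 2, 5, 6], [3], [4]] has shape [4, 1, 1].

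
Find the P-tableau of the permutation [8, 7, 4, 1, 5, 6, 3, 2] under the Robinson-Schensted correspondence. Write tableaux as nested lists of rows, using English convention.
P = [[1, 2, 6], [3, 5], [4], [7], [8]]

Insert 8: appended to row 1. P = [[8]].
Insert 7: 7 bumps 8 from row 1; 8 starts row 2. P = [[7], [8]].
Insert 4: 4 bumps 7 from row 1; 7 bumps 8 from row 2; 8 starts row 3. P = [[4], [7], [8]].
Insert 1: 1 bumps 4 from row 1; 4 bumps 7 from row 2; 7 bumps 8 from row 3; 8 starts row 4. P = [[1], [4], [7], [8]].
Insert 5: appended to row 1. P = [[1, 5], [4], [7], [8]].
Insert 6: appended to row 1. P = [[1, 5, 6], [4], [7], [8]].
Insert 3: 3 bumps 5 from row 1; 5 appends to row 2. P = [[1, 3, 6], [4, 5], [7], [8]].
Insert 2: 2 bumps 3 from row 1; 3 bumps 4 from row 2; 4 bumps 7 from row 3; 7 bumps 8 from row 4; 8 starts row 5. P = [[1, 2, 6], [3, 5], [4], [7], [8]].

So P = [[1, 2, 6], [3, 5], [4], [7], [8]].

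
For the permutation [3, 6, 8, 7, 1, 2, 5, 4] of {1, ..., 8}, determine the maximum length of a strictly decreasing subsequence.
4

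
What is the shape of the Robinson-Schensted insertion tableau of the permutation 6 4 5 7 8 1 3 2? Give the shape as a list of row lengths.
[4, 2, 1, 1]

Row-insert each entry into an empty tableau.

After inserting 6: P = [[6]].
After inserting 4: P = [[4], [6]].
After inserting 5: P = [[4, 5], [6]].
After inserting 7: P = [[4, 5, 7], [6]].
After inserting 8: P = [[4, 5, 7, 8], [6]].
After inserting 1: P = [[1, 5, 7, 8], [4], [6]].
After inserting 3: P = [[1, 3, 7, 8], [4, 5], [6]].
After inserting 2: P = [[1, 2, 7, 8], [3, 5], [4], [6]].

The final insertion tableau P = [[1, 2, 7, 8], [3, 5], [4], [6]] has shape [4, 2, 1, 1].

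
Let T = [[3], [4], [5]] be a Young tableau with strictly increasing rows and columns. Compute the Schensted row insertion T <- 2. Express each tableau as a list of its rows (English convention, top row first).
[[2], [3], [4], [5]]

In row 1, 2 replaces 3 (the leftmost entry greater than 2); 3 is bumped to row 2. In row 2, 3 replaces 4 (the leftmost entry greater than 3); 4 is bumped to row 3. In row 3, 4 replaces 5 (the leftmost entry greater than 4); 5 is bumped to row 4. 5 starts a new row 4. The new tableau is [[2], [3], [4], [5]].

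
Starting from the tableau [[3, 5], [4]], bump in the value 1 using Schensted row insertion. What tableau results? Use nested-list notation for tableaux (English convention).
In row 1, 1 replaces 3 (the leftmost entry greater than 1); 3 is bumped to row 2. In row 2, 3 replaces 4 (the leftmost entry greater than 3); 4 is bumped to row 3. 4 starts a new row 3. The new tableau is [[1, 5], [3], [4]].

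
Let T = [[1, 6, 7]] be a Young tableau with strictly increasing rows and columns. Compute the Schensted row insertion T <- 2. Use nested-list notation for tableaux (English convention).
[[1, 2, 7], [6]]

In row 1, 2 replaces 6 (the leftmost entry greater than 2); 6 is bumped to row 2. 6 starts a new row 2. The new tableau is [[1, 2, 7], [6]].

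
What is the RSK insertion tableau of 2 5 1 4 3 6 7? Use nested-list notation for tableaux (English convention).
Insert 2: appended to row 1. P = [[2]].
Insert 5: appended to row 1. P = [[2, 5]].
Insert 1: 1 bumps 2 from row 1; 2 starts row 2. P = [[1, 5], [2]].
Insert 4: 4 bumps 5 from row 1; 5 appends to row 2. P = [[1, 4], [2, 5]].
Insert 3: 3 bumps 4 from row 1; 4 bumps 5 from row 2; 5 starts row 3. P = [[1, 3], [2, 4], [5]].
Insert 6: appended to row 1. P = [[1, 3, 6], [2, 4], [5]].
Insert 7: appended to row 1. P = [[1, 3, 6, 7], [2, 4], [5]].

So P = [[1, 3, 6, 7], [2, 4], [5]].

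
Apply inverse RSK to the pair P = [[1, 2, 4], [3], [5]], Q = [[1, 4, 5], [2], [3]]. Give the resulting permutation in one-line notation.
5 3 1 2 4

Reverse the RSK construction: for i from n down to 1, find the cell of Q containing i, remove the entry at that cell from P, and reverse-bump it up through P; the value ejected from row 1 is w(i).

Step i=5: Q has 5 at row 1, column 3; remove that cell from P, ejecting 4. So w(5) = 4. P is now [[1, 2], [3], [5]].
Step i=4: Q has 4 at row 1, column 2; remove that cell from P, ejecting 2. So w(4) = 2. P is now [[1], [3], [5]].
Step i=3: Q has 3 at row 3, column 1; remove 5 from row 3 of P and reverse-bump: 5 enters row 2 and ejects 3; 3 enters row 1 and ejects 1. So w(3) = 1. P is now [[3], [5]].
Step i=2: Q has 2 at row 2, column 1; remove 5 from row 2 of P and reverse-bump: 5 enters row 1 and ejects 3. So w(2) = 3. P is now [[5]].
Step i=1: Q has 1 at row 1, column 1; remove that cell from P, ejecting 5. So w(1) = 5. P is now [].

So w = 5 3 1 2 4.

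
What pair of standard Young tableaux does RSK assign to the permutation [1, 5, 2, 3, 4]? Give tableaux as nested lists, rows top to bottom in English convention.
P = [[1, 2, 3, 4], [5]], Q = [[1, 2, 4, 5], [3]]

Insert each entry of the permutation into P by Schensted row insertion, recording in Q the position of each new cell.

After inserting 1: P = [[1]].
After inserting 5: P = [[1, 5]].
After inserting 2: P = [[1, 2], [5]].
After inserting 3: P = [[1, 2, 3], [5]].
After inserting 4: P = [[1, 2, 3, 4], [5]].

So P = [[1, 2, 3, 4], [5]], Q = [[1, 2, 4, 5], [3]].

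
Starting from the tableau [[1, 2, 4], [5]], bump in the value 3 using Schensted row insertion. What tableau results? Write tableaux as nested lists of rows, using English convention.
In row 1, 3 replaces 4 (the leftmost entry greater than 3); 4 is bumped to row 2. In row 2, 4 replaces 5 (the leftmost entry greater than 4); 5 is bumped to row 3. 5 starts a new row 3. The new tableau is [[1, 2, 3], [4], [5]].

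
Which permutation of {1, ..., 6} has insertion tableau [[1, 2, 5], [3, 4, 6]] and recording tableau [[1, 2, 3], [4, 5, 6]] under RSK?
3 4 6 1 2 5

Reverse the RSK construction: for i from n down to 1, find the cell of Q containing i, remove the entry at that cell from P, and reverse-bump it up through P; the value ejected from row 1 is w(i).

Step i=6: Q has 6 at row 2, column 3; remove 6 from row 2 of P and reverse-bump: 6 enters row 1 and ejects 5. So w(6) = 5. P is now [[1, 2, 6], [3, 4]].
Step i=5: Q has 5 at row 2, column 2; remove 4 from row 2 of P and reverse-bump: 4 enters row 1 and ejects 2. So w(5) = 2. P is now [[1, 4, 6], [3]].
Step i=4: Q has 4 at row 2, column 1; remove 3 from row 2 of P and reverse-bump: 3 enters row 1 and ejects 1. So w(4) = 1. P is now [[3, 4, 6]].
Step i=3: Q has 3 at row 1, column 3; remove that cell from P, ejecting 6. So w(3) = 6. P is now [[3, 4]].
Step i=2: Q has 2 at row 1, column 2; remove that cell from P, ejecting 4. So w(2) = 4. P is now [[3]].
Step i=1: Q has 1 at row 1, column 1; remove that cell from P, ejecting 3. So w(1) = 3. P is now [].

So w = 3 4 6 1 2 5.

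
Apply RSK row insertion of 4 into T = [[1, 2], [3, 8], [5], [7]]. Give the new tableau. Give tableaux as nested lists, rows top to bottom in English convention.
4 is larger than every entry of row 1, so it is appended to row 1. The new tableau is [[1, 2, 4], [3, 8], [5], [7]].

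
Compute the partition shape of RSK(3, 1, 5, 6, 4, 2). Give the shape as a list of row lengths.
Row-insert each entry into an empty tableau.

After inserting 3: P = [[3]].
After inserting 1: P = [[1], [3]].
After inserting 5: P = [[1, 5], [3]].
After inserting 6: P = [[1, 5, 6], [3]].
After inserting 4: P = [[1, 4, 6], [3, 5]].
After inserting 2: P = [[1, 2, 6], [3, 4], [5]].

The final insertion tableau P = [[1, 2, 6], [3, 4], [5]] has shape [3, 2, 1].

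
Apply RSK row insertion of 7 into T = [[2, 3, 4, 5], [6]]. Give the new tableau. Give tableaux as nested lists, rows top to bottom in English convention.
7 is larger than every entry of row 1, so it is appended to row 1. The new tableau is [[2, 3, 4, 5, 7], [6]].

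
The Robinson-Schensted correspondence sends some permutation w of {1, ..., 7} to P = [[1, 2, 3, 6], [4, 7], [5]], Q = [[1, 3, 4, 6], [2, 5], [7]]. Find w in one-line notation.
5 1 2 7 4 6 3

Reverse the RSK construction: for i from n down to 1, find the cell of Q containing i, remove the entry at that cell from P, and reverse-bump it up through P; the value ejected from row 1 is w(i).

Step i=7: Q has 7 at row 3, column 1; remove 5 from row 3 of P and reverse-bump: 5 enters row 2 and ejects 4; 4 enters row 1 and ejects 3. So w(7) = 3. P is now [[1, 2, 4, 6], [5, 7]].
Step i=6: Q has 6 at row 1, column 4; remove that cell from P, ejecting 6. So w(6) = 6. P is now [[1, 2, 4], [5, 7]].
Step i=5: Q has 5 at row 2, column 2; remove 7 from row 2 of P and reverse-bump: 7 enters row 1 and ejects 4. So w(5) = 4. P is now [[1, 2, 7], [5]].
Step i=4: Q has 4 at row 1, column 3; remove that cell from P, ejecting 7. So w(4) = 7. P is now [[1, 2], [5]].
Step i=3: Q has 3 at row 1, column 2; remove that cell from P, ejecting 2. So w(3) = 2. P is now [[1], [5]].
Step i=2: Q has 2 at row 2, column 1; remove 5 from row 2 of P and reverse-bump: 5 enters row 1 and ejects 1. So w(2) = 1. P is now [[5]].
Step i=1: Q has 1 at row 1, column 1; remove that cell from P, ejecting 5. So w(1) = 5. P is now [].

So w = 5 1 2 7 4 6 3.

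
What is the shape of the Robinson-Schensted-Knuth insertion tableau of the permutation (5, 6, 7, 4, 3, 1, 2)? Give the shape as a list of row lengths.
Row-insert each entry into an empty tableau.

After inserting 5: P = [[5]].
After inserting 6: P = [[5, 6]].
After inserting 7: P = [[5, 6, 7]].
After inserting 4: P = [[4, 6, 7], [5]].
After inserting 3: P = [[3, 6, 7], [4], [5]].
After inserting 1: P = [[1, 6, 7], [3], [4], [5]].
After inserting 2: P = [[1, 2, 7], [3, 6], [4], [5]].

The final insertion tableau P = [[1, 2, 7], [3, 6], [4], [5]] has shape [3, 2, 1, 1].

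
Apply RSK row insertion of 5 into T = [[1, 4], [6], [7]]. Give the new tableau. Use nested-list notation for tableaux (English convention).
[[1, 4, 5], [6], [7]]

5 is larger than every entry of row 1, so it is appended to row 1. The new tableau is [[1, 4, 5], [6], [7]].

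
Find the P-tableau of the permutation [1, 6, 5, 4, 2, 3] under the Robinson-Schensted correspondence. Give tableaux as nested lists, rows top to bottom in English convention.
P = [[1, 2, 3], [4], [5], [6]]

Insert 1: appended to row 1. P = [[1]].
Insert 6: appended to row 1. P = [[1, 6]].
Insert 5: 5 bumps 6 from row 1; 6 starts row 2. P = [[1, 5], [6]].
Insert 4: 4 bumps 5 from row 1; 5 bumps 6 from row 2; 6 starts row 3. P = [[1, 4], [5], [6]].
Insert 2: 2 bumps 4 from row 1; 4 bumps 5 from row 2; 5 bumps 6 from row 3; 6 starts row 4. P = [[1, 2], [4], [5], [6]].
Insert 3: appended to row 1. P = [[1, 2, 3], [4], [5], [6]].

So P = [[1, 2, 3], [4], [5], [6]].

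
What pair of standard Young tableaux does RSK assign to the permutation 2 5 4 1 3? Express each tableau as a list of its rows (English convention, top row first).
P = [[1, 3], [2, 4], [5]], Q = [[1, 2], [3, 5], [4]]

Insert each entry of the permutation into P by Schensted row insertion, recording in Q the position of each new cell.

Insert 2: appended to row 1. P = [[2]].
Insert 5: appended to row 1. P = [[2, 5]].
Insert 4: 4 bumps 5 from row 1; 5 starts row 2. P = [[2, 4], [5]].
Insert 1: 1 bumps 2 from row 1; 2 bumps 5 from row 2; 5 starts row 3. P = [[1, 4], [2], [5]].
Insert 3: 3 bumps 4 from row 1; 4 appends to row 2. P = [[1, 3], [2, 4], [5]].

So P = [[1, 3], [2, 4], [5]], Q = [[1, 2], [3, 5], [4]].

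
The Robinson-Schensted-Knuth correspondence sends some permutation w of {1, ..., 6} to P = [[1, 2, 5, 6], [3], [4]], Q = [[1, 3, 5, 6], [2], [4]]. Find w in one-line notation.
Reverse the RSK construction: for i from n down to 1, find the cell of Q containing i, remove the entry at that cell from P, and reverse-bump it up through P; the value ejected from row 1 is w(i).

Step i=6: Q has 6 at row 1, column 4; remove that cell from P, ejecting 6. So w(6) = 6. P is now [[1, 2, 5], [3], [4]].
Step i=5: Q has 5 at row 1, column 3; remove that cell from P, ejecting 5. So w(5) = 5. P is now [[1, 2], [3], [4]].
Step i=4: Q has 4 at row 3, column 1; remove 4 from row 3 of P and reverse-bump: 4 enters row 2 and ejects 3; 3 enters row 1 and ejects 2. So w(4) = 2. P is now [[1, 3], [4]].
Step i=3: Q has 3 at row 1, column 2; remove that cell from P, ejecting 3. So w(3) = 3. P is now [[1], [4]].
Step i=2: Q has 2 at row 2, column 1; remove 4 from row 2 of P and reverse-bump: 4 enters row 1 and ejects 1. So w(2) = 1. P is now [[4]].
Step i=1: Q has 1 at row 1, column 1; remove that cell from P, ejecting 4. So w(1) = 4. P is now [].

So w = 4 1 3 2 5 6.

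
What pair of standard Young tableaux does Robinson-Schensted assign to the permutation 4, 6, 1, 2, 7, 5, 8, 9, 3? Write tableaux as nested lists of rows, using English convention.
P = [[1, 2, 3, 8, 9], [4, 5, 7], [6]], Q = [[1, 2, 5, 7, 8], [3, 4, 6], [9]]

Insert each entry of the permutation into P by Schensted row insertion, recording in Q the position of each new cell.

Insert 4: appended to row 1. P = [[4]], Q = [[1]].
Insert 6: appended to row 1. P = [[4, 6]], Q = [[1, 2]].
Insert 1: 1 bumps 4 from row 1; 4 starts row 2. P = [[1, 6], [4]], Q = [[1, 2], [3]].
Insert 2: 2 bumps 6 from row 1; 6 appends to row 2. P = [[1, 2], [4, 6]], Q = [[1, 2], [3, 4]].
Insert 7: appended to row 1. P = [[1, 2, 7], [4, 6]], Q = [[1, 2, 5], [3, 4]].
Insert 5: 5 bumps 7 from row 1; 7 appends to row 2. P = [[1, 2, 5], [4, 6, 7]], Q = [[1, 2, 5], [3, 4, 6]].
Insert 8: appended to row 1. P = [[1, 2, 5, 8], [4, 6, 7]], Q = [[1, 2, 5, 7], [3, 4, 6]].
Insert 9: appended to row 1. P = [[1, 2, 5, 8, 9], [4, 6, 7]], Q = [[1, 2, 5, 7, 8], [3, 4, 6]].
Insert 3: 3 bumps 5 from row 1; 5 bumps 6 from row 2; 6 starts row 3. P = [[1, 2, 3, 8, 9], [4, 5, 7], [6]], Q = [[1, 2, 5, 7, 8], [3, 4, 6], [9]].

So P = [[1, 2, 3, 8, 9], [4, 5, 7], [6]], Q = [[1, 2, 5, 7, 8], [3, 4, 6], [9]].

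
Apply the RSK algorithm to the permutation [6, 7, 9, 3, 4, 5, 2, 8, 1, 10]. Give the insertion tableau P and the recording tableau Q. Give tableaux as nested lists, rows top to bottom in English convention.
P = [[1, 4, 5, 8, 10], [2, 7, 9], [3], [6]], Q = [[1, 2, 3, 8, 10], [4, 5, 6], [7], [9]]

Insert each entry of the permutation into P by Schensted row insertion, recording in Q the position of each new cell.

Insert 6: appended to row 1. P = [[6]].
Insert 7: appended to row 1. P = [[6, 7]].
Insert 9: appended to row 1. P = [[6, 7, 9]].
Insert 3: 3 bumps 6 from row 1; 6 starts row 2. P = [[3, 7, 9], [6]].
Insert 4: 4 bumps 7 from row 1; 7 appends to row 2. P = [[3, 4, 9], [6, 7]].
Insert 5: 5 bumps 9 from row 1; 9 appends to row 2. P = [[3, 4, 5], [6, 7, 9]].
Insert 2: 2 bumps 3 from row 1; 3 bumps 6 from row 2; 6 starts row 3. P = [[2, 4, 5], [3, 7, 9], [6]].
Insert 8: appended to row 1. P = [[2, 4, 5, 8], [3, 7, 9], [6]].
Insert 1: 1 bumps 2 from row 1; 2 bumps 3 from row 2; 3 bumps 6 from row 3; 6 starts row 4. P = [[1, 4, 5, 8], [2, 7, 9], [3], [6]].
Insert 10: appended to row 1. P = [[1, 4, 5, 8, 10], [2, 7, 9], [3], [6]].

So P = [[1, 4, 5, 8, 10], [2, 7, 9], [3], [6]], Q = [[1, 2, 3, 8, 10], [4, 5, 6], [7], [9]].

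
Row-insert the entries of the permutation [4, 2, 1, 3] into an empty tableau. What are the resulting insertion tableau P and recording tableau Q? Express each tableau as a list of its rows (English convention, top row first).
Insert each entry of the permutation into P by Schensted row insertion, recording in Q the position of each new cell.

Insert 4: appended to row 1. P = [[4]], Q = [[1]].
Insert 2: 2 bumps 4 from row 1; 4 starts row 2. P = [[2], [4]], Q = [[1], [2]].
Insert 1: 1 bumps 2 from row 1; 2 bumps 4 from row 2; 4 starts row 3. P = [[1], [2], [4]], Q = [[1], [2], [3]].
Insert 3: appended to row 1. P = [[1, 3], [2], [4]], Q = [[1, 4], [2], [3]].

So P = [[1, 3], [2], [4]], Q = [[1, 4], [2], [3]].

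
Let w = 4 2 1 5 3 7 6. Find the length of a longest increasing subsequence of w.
3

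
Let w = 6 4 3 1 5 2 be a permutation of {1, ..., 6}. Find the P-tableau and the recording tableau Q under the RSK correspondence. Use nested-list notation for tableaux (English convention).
Insert each entry of the permutation into P by Schensted row insertion, recording in Q the position of each new cell.

After inserting 6: P = [[6]].
After inserting 4: P = [[4], [6]].
After inserting 3: P = [[3], [4], [6]].
After inserting 1: P = [[1], [3], [4], [6]].
After inserting 5: P = [[1, 5], [3], [4], [6]].
After inserting 2: P = [[1, 2], [3, 5], [4], [6]].

So P = [[1, 2], [3, 5], [4], [6]], Q = [[1, 5], [2, 6], [3], [4]].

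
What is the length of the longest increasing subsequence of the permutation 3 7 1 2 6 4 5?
4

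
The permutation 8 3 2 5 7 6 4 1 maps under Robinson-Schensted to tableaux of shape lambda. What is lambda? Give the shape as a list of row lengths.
Row-insert each entry into an empty tableau.

After inserting 8: P = [[8]].
After inserting 3: P = [[3], [8]].
After inserting 2: P = [[2], [3], [8]].
After inserting 5: P = [[2, 5], [3], [8]].
After inserting 7: P = [[2, 5, 7], [3], [8]].
After inserting 6: P = [[2, 5, 6], [3, 7], [8]].
After inserting 4: P = [[2, 4, 6], [3, 5], [7], [8]].
After inserting 1: P = [[1, 4, 6], [2, 5], [3], [7], [8]].

The final insertion tableau P = [[1, 4, 6], [2, 5], [3], [7], [8]] has shape [3, 2, 1, 1, 1].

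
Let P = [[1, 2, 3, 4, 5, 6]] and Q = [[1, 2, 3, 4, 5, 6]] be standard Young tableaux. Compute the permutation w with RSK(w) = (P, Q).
1 2 3 4 5 6

Reverse the RSK construction: for i from n down to 1, find the cell of Q containing i, remove the entry at that cell from P, and reverse-bump it up through P; the value ejected from row 1 is w(i).

Step i=6: Q has 6 at row 1, column 6; remove that cell from P, ejecting 6. So w(6) = 6. P is now [[1, 2, 3, 4, 5]].
Step i=5: Q has 5 at row 1, column 5; remove that cell from P, ejecting 5. So w(5) = 5. P is now [[1, 2, 3, 4]].
Step i=4: Q has 4 at row 1, column 4; remove that cell from P, ejecting 4. So w(4) = 4. P is now [[1, 2, 3]].
Step i=3: Q has 3 at row 1, column 3; remove that cell from P, ejecting 3. So w(3) = 3. P is now [[1, 2]].
Step i=2: Q has 2 at row 1, column 2; remove that cell from P, ejecting 2. So w(2) = 2. P is now [[1]].
Step i=1: Q has 1 at row 1, column 1; remove that cell from P, ejecting 1. So w(1) = 1. P is now [].

So w = 1 2 3 4 5 6.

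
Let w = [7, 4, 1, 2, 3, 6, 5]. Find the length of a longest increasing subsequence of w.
4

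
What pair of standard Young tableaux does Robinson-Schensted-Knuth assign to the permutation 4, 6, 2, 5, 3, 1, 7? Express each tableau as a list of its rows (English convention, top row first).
Insert each entry of the permutation into P by Schensted row insertion, recording in Q the position of each new cell.

After inserting 4: P = [[4]].
After inserting 6: P = [[4, 6]].
After inserting 2: P = [[2, 6], [4]].
After inserting 5: P = [[2, 5], [4, 6]].
After inserting 3: P = [[2, 3], [4, 5], [6]].
After inserting 1: P = [[1, 3], [2, 5], [4], [6]].
After inserting 7: P = [[1, 3, 7], [2, 5], [4], [6]].

So P = [[1, 3, 7], [2, 5], [4], [6]], Q = [[1, 2, 7], [3, 4], [5], [6]].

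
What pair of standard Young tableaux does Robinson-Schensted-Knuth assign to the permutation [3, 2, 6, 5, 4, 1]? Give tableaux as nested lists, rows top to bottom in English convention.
P = [[1, 4], [2, 5], [3], [6]], Q = [[1, 3], [2, 4], [5], [6]]

Insert each entry of the permutation into P by Schensted row insertion, recording in Q the position of each new cell.

Insert 3: appended to row 1. P = [[3]], Q = [[1]].
Insert 2: 2 bumps 3 from row 1; 3 starts row 2. P = [[2], [3]], Q = [[1], [2]].
Insert 6: appended to row 1. P = [[2, 6], [3]], Q = [[1, 3], [2]].
Insert 5: 5 bumps 6 from row 1; 6 appends to row 2. P = [[2, 5], [3, 6]], Q = [[1, 3], [2, 4]].
Insert 4: 4 bumps 5 from row 1; 5 bumps 6 from row 2; 6 starts row 3. P = [[2, 4], [3, 5], [6]], Q = [[1, 3], [2, 4], [5]].
Insert 1: 1 bumps 2 from row 1; 2 bumps 3 from row 2; 3 bumps 6 from row 3; 6 starts row 4. P = [[1, 4], [2, 5], [3], [6]], Q = [[1, 3], [2, 4], [5], [6]].

So P = [[1, 4], [2, 5], [3], [6]], Q = [[1, 3], [2, 4], [5], [6]].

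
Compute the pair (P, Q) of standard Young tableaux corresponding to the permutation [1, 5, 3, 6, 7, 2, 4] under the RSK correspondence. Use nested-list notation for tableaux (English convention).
P = [[1, 2, 4, 7], [3, 6], [5]], Q = [[1, 2, 4, 5], [3, 7], [6]]

Insert each entry of the permutation into P by Schensted row insertion, recording in Q the position of each new cell.

Insert 1: appended to row 1. P = [[1]].
Insert 5: appended to row 1. P = [[1, 5]].
Insert 3: 3 bumps 5 from row 1; 5 starts row 2. P = [[1, 3], [5]].
Insert 6: appended to row 1. P = [[1, 3, 6], [5]].
Insert 7: appended to row 1. P = [[1, 3, 6, 7], [5]].
Insert 2: 2 bumps 3 from row 1; 3 bumps 5 from row 2; 5 starts row 3. P = [[1, 2, 6, 7], [3], [5]].
Insert 4: 4 bumps 6 from row 1; 6 appends to row 2. P = [[1, 2, 4, 7], [3, 6], [5]].

So P = [[1, 2, 4, 7], [3, 6], [5]], Q = [[1, 2, 4, 5], [3, 7], [6]].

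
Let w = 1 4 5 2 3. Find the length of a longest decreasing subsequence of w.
2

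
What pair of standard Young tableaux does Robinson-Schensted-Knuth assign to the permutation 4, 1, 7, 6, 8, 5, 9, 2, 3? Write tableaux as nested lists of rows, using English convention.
P = [[1, 2, 3, 9], [4, 5, 8], [6], [7]], Q = [[1, 3, 5, 7], [2, 4, 9], [6], [8]]

Insert each entry of the permutation into P by Schensted row insertion, recording in Q the position of each new cell.

After inserting 4: P = [[4]].
After inserting 1: P = [[1], [4]].
After inserting 7: P = [[1, 7], [4]].
After inserting 6: P = [[1, 6], [4, 7]].
After inserting 8: P = [[1, 6, 8], [4, 7]].
After inserting 5: P = [[1, 5, 8], [4, 6], [7]].
After inserting 9: P = [[1, 5, 8, 9], [4, 6], [7]].
After inserting 2: P = [[1, 2, 8, 9], [4, 5], [6], [7]].
After inserting 3: P = [[1, 2, 3, 9], [4, 5, 8], [6], [7]].

So P = [[1, 2, 3, 9], [4, 5, 8], [6], [7]], Q = [[1, 3, 5, 7], [2, 4, 9], [6], [8]].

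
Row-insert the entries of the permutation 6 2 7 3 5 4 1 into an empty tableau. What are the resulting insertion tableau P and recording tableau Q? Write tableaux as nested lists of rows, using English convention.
P = [[1, 3, 4], [2, 7], [5], [6]], Q = [[1, 3, 5], [2, 4], [6], [7]]

Insert each entry of the permutation into P by Schensted row insertion, recording in Q the position of each new cell.

After inserting 6: P = [[6]].
After inserting 2: P = [[2], [6]].
After inserting 7: P = [[2, 7], [6]].
After inserting 3: P = [[2, 3], [6, 7]].
After inserting 5: P = [[2, 3, 5], [6, 7]].
After inserting 4: P = [[2, 3, 4], [5, 7], [6]].
After inserting 1: P = [[1, 3, 4], [2, 7], [5], [6]].

So P = [[1, 3, 4], [2, 7], [5], [6]], Q = [[1, 3, 5], [2, 4], [6], [7]].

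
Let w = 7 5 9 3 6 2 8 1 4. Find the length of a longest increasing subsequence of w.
3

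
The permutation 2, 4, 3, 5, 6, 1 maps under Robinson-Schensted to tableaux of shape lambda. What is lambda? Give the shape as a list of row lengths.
[4, 1, 1]

Row-insert each entry into an empty tableau.

After inserting 2: P = [[2]].
After inserting 4: P = [[2, 4]].
After inserting 3: P = [[2, 3], [4]].
After inserting 5: P = [[2, 3, 5], [4]].
After inserting 6: P = [[2, 3, 5, 6], [4]].
After inserting 1: P = [[1, 3, 5, 6], [2], [4]].

The final insertion tableau P = [[1, 3, 5, 6], [2], [4]] has shape [4, 1, 1].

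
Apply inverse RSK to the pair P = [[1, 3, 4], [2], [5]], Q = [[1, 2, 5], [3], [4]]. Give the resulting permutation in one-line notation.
Reverse the RSK construction: for i from n down to 1, find the cell of Q containing i, remove the entry at that cell from P, and reverse-bump it up through P; the value ejected from row 1 is w(i).

Step i=5: Q has 5 at row 1, column 3; remove that cell from P, ejecting 4. So w(5) = 4. P is now [[1, 3], [2], [5]].
Step i=4: Q has 4 at row 3, column 1; remove 5 from row 3 of P and reverse-bump: 5 enters row 2 and ejects 2; 2 enters row 1 and ejects 1. So w(4) = 1. P is now [[2, 3], [5]].
Step i=3: Q has 3 at row 2, column 1; remove 5 from row 2 of P and reverse-bump: 5 enters row 1 and ejects 3. So w(3) = 3. P is now [[2, 5]].
Step i=2: Q has 2 at row 1, column 2; remove that cell from P, ejecting 5. So w(2) = 5. P is now [[2]].
Step i=1: Q has 1 at row 1, column 1; remove that cell from P, ejecting 2. So w(1) = 2. P is now [].

So w = 2 5 3 1 4.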